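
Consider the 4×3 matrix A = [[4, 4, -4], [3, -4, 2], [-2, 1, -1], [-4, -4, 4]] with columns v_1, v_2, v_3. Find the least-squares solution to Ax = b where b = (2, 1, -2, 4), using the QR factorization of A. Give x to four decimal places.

x = (0.5833, 1.2083, 2.0417)

v_1 = (4, 3, -2, -4); ‖v_1‖ = 6.7082, so q_1 = (0.5963, 0.4472, -0.2981, -0.5963).
q_1·v_2 = 0.5963·4 + 0.4472·(-4) + (-0.2981)·1 + (-0.5963)·(-4) = 2.6833.
u_2 = v_2 − 2.6833·q_1 = (2.4000, -5.2000, 1.8000, -2.4000).
‖u_2‖ = 6.4653, so q_2 = (0.3712, -0.8043, 0.2784, -0.3712).
q_1·v_3 = 0.5963·(-4) + 0.4472·2 + (-0.2981)·(-1) + (-0.5963)·4 = -3.5777; q_2·v_3 = 0.3712·(-4) + (-0.8043)·2 + 0.2784·(-1) + (-0.3712)·4 = -4.8567.
u_3 = v_3 + 3.5777·q_1 + 4.8567·q_2 = (-0.0638, -0.3062, -0.7145, 0.0638).
‖u_3‖ = 0.7826, so q_3 = (-0.0815, -0.3913, -0.9130, 0.0815).
Qᵀb = (-0.1491, -2.1035, 1.5978).
Back-substitute: x_3 = 1.5978/0.7826 = 2.0417.
x_2 = (-2.1035 + 4.8567·2.0417)/6.4653 = 1.2083.
x_1 = (-0.1491 − 2.6833·1.2083 + 3.5777·2.0417)/6.7082 = 0.5833.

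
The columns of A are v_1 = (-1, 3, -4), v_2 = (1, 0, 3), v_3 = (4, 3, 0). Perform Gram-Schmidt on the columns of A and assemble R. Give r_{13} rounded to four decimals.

r_{13} = 0.9806

v_1 = (-1, 3, -4); ‖v_1‖ = 5.0990, so e_1 = (-0.1961, 0.5883, -0.7845).
r_{13} = e_1·v_3 = 0.9806.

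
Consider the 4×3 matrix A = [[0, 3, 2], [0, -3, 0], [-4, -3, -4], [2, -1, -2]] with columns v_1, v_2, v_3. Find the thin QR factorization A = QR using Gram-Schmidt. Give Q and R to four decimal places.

Q = [[0.0000, 0.6255, 0.0604], [0.0000, -0.6255, 0.6347], [-0.8944, -0.2085, -0.3445], [0.4472, -0.4170, -0.6891]], R = [[4.4721, 2.2361, 2.6833], [0.0000, 4.7958, 2.9192], [0.0000, 0.0000, 2.8772]]

q_1 = v_1/‖v_1‖ = (0, 0, -4, 2)/4.4721 = (0.0000, 0.0000, -0.8944, 0.4472).
r_{12} = q_1·v_2 = 2.2361.
u_2 = v_2 − 2.2361·q_1 = (3.0000, -3.0000, -1.0000, -2.0000).
‖u_2‖ = 4.7958, so q_2 = (0.6255, -0.6255, -0.2085, -0.4170).
r_{13} = q_1·v_3 = 2.6833; r_{23} = q_2·v_3 = 2.9192.
u_3 = v_3 − 2.6833·q_1 − 2.9192·q_2 = (0.1739, 1.8261, -0.9913, -1.9826).
‖u_3‖ = 2.8772, so q_3 = (0.0604, 0.6347, -0.3445, -0.6891).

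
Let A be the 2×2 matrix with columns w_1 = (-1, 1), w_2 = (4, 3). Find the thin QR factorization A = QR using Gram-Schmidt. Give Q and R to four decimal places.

e_1 = w_1/‖w_1‖ = (-1, 1)/1.4142 = (-0.7071, 0.7071).
r_{12} = e_1·w_2 = -0.7071.
u_2 = w_2 + 0.7071·e_1 = (3.5000, 3.5000).
‖u_2‖ = 4.9497, so e_2 = (0.7071, 0.7071).

Q = [[-0.7071, 0.7071], [0.7071, 0.7071]], R = [[1.4142, -0.7071], [0.0000, 4.9497]]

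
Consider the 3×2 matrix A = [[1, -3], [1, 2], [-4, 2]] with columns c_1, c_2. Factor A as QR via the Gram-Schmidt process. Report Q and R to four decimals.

Q = [[0.2357, -0.7071], [0.2357, 0.7071], [-0.9428, 0.0000]], R = [[4.2426, -2.1213], [0.0000, 3.5355]]

e_1 = c_1/‖c_1‖ = (1, 1, -4)/4.2426 = (0.2357, 0.2357, -0.9428).
r_{12} = e_1·c_2 = -2.1213.
u_2 = c_2 + 2.1213·e_1 = (-2.5000, 2.5000, 0.0000).
‖u_2‖ = 3.5355, so e_2 = (-0.7071, 0.7071, 0.0000).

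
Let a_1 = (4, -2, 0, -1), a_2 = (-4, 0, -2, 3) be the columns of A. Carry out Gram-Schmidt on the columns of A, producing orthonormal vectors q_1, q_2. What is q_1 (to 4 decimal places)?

a_1 = (4, -2, 0, -1); ‖a_1‖ = 4.5826, so q_1 = (0.8729, -0.4364, 0.0000, -0.2182).

q_1 = (0.8729, -0.4364, 0.0000, -0.2182)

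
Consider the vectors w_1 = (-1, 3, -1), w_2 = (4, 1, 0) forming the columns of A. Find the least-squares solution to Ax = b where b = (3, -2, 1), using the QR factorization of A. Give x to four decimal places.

x = (-0.8602, 0.5376)

w_1 = (-1, 3, -1); ‖w_1‖ = 3.3166, so e_1 = (-0.3015, 0.9045, -0.3015).
e_1·w_2 = (-0.3015)·4 + 0.9045·1 + (-0.3015)·0 = -0.3015.
u_2 = w_2 + 0.3015·e_1 = (3.9091, 1.2727, -0.0909).
‖u_2‖ = 4.1121, so e_2 = (0.9506, 0.3095, -0.0221).
Qᵀb = (-3.0151, 2.2108).
Back-substitute: x_2 = 2.2108/4.1121 = 0.5376.
x_1 = (-3.0151 + 0.3015·0.5376)/3.3166 = -0.8602.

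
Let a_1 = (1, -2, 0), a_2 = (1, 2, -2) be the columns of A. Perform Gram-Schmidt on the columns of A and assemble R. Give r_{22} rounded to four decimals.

a_1 = (1, -2, 0); ‖a_1‖ = 2.2361, so e_1 = (0.4472, -0.8944, 0.0000).
e_1·a_2 = 0.4472·1 + (-0.8944)·2 + 0.0000·(-2) = -1.3416.
u_2 = a_2 + 1.3416·e_1 = (1.6000, 0.8000, -2.0000).
r_{22} = ‖u_2‖ = 2.6833.

r_{22} = 2.6833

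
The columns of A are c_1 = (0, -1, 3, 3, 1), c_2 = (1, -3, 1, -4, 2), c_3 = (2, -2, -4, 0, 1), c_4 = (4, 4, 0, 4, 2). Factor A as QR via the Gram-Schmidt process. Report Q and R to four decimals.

Q = [[0.0000, 0.1820, 0.4124, 0.6640], [-0.2236, -0.5823, -0.4443, 0.6122], [0.6708, 0.2911, -0.6365, 0.1273], [0.6708, -0.6187, 0.4039, -0.0585], [0.2236, 0.4003, 0.2535, 0.4057]], R = [[4.4721, -0.8944, -2.0125, 2.2361], [0.0000, 5.4955, 0.7643, -3.2754], [0.0000, 0.0000, 4.5129, 1.9950], [0.0000, 0.0000, 0.0000, 5.6825]]

c_1 = (0, -1, 3, 3, 1); ‖c_1‖ = 4.4721, so q_1 = (0.0000, -0.2236, 0.6708, 0.6708, 0.2236).
q_1·c_2 = 0.0000·1 + (-0.2236)·(-3) + 0.6708·1 + 0.6708·(-4) + 0.2236·2 = -0.8944.
u_2 = c_2 + 0.8944·q_1 = (1.0000, -3.2000, 1.6000, -3.4000, 2.2000).
‖u_2‖ = 5.4955, so q_2 = (0.1820, -0.5823, 0.2911, -0.6187, 0.4003).
q_1·c_3 = 0.0000·2 + (-0.2236)·(-2) + 0.6708·(-4) + 0.6708·0 + 0.2236·1 = -2.0125; q_2·c_3 = 0.1820·2 + (-0.5823)·(-2) + 0.2911·(-4) + (-0.6187)·0 + 0.4003·1 = 0.7643.
u_3 = c_3 + 2.0125·q_1 − 0.7643·q_2 = (1.8609, -2.0050, -2.8725, 1.8228, 1.1440).
‖u_3‖ = 4.5129, so q_3 = (0.4124, -0.4443, -0.6365, 0.4039, 0.2535).
q_1·c_4 = 0.0000·4 + (-0.2236)·4 + 0.6708·0 + 0.6708·4 + 0.2236·2 = 2.2361; q_2·c_4 = 0.1820·4 + (-0.5823)·4 + 0.2911·0 + (-0.6187)·4 + 0.4003·2 = -3.2754; q_3·c_4 = 0.4124·4 + (-0.4443)·4 + (-0.6365)·0 + 0.4039·4 + 0.2535·2 = 1.9950.
u_4 = c_4 − 2.2361·q_1 + 3.2754·q_2 − 1.9950·q_3 = (3.7734, 3.4791, 0.7235, -0.3323, 2.3055).
‖u_4‖ = 5.6825, so q_4 = (0.6640, 0.6122, 0.1273, -0.0585, 0.4057).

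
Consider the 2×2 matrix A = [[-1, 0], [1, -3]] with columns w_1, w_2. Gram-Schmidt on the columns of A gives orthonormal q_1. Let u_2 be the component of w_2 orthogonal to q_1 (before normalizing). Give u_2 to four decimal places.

u_2 = (-1.5000, -1.5000)

q_1 = w_1/‖w_1‖ = (-1, 1)/1.4142 = (-0.7071, 0.7071).
r_{12} = q_1·w_2 = -2.1213.
u_2 = w_2 + 2.1213·q_1 = (-1.5000, -1.5000).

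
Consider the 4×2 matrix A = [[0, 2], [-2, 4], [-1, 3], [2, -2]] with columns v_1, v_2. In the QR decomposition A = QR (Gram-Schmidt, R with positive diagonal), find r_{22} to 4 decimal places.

v_1 = (0, -2, -1, 2); ‖v_1‖ = 3.0000, so e_1 = (0.0000, -0.6667, -0.3333, 0.6667).
e_1·v_2 = 0.0000·2 + (-0.6667)·4 + (-0.3333)·3 + 0.6667·(-2) = -5.0000.
u_2 = v_2 + 5.0000·e_1 = (2.0000, 0.6667, 1.3333, 1.3333).
r_{22} = ‖u_2‖ = 2.8284.

r_{22} = 2.8284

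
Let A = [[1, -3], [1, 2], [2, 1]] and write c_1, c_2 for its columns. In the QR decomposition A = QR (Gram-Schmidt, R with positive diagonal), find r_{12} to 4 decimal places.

c_1 = (1, 1, 2); ‖c_1‖ = 2.4495, so e_1 = (0.4082, 0.4082, 0.8165).
r_{12} = e_1·c_2 = 0.4082.

r_{12} = 0.4082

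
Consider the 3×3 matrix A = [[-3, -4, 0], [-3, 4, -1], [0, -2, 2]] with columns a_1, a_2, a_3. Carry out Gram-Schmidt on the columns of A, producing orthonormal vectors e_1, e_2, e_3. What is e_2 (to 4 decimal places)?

a_1 = (-3, -3, 0); ‖a_1‖ = 4.2426, so e_1 = (-0.7071, -0.7071, 0.0000).
e_1·a_2 = (-0.7071)·(-4) + (-0.7071)·4 + 0.0000·(-2) = 0.0000.
u_2 = a_2 + 0.0000·e_1 = (-4.0000, 4.0000, -2.0000).
‖u_2‖ = 6.0000, so e_2 = (-0.6667, 0.6667, -0.3333).

e_2 = (-0.6667, 0.6667, -0.3333)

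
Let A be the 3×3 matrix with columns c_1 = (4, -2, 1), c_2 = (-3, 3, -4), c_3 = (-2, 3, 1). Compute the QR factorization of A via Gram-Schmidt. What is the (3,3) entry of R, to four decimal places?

r_{33} = 2.3078

q_1 = c_1/‖c_1‖ = (4, -2, 1)/4.5826 = (0.8729, -0.4364, 0.2182).
r_{12} = q_1·c_2 = -4.8008.
u_2 = c_2 + 4.8008·q_1 = (1.1905, 0.9048, -2.9524).
‖u_2‖ = 3.3094, so q_2 = (0.3597, 0.2734, -0.8921).
r_{13} = q_1·c_3 = -2.8368; r_{23} = q_2·c_3 = -0.7914.
u_3 = c_3 + 2.8368·q_1 + 0.7914·q_2 = (0.7609, 1.9783, 0.9130).
r_{33} = ‖u_3‖ = 2.3078.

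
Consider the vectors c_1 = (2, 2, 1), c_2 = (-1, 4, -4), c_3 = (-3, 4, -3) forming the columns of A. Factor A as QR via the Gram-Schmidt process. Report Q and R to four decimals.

q_1 = c_1/‖c_1‖ = (2, 2, 1)/3.0000 = (0.6667, 0.6667, 0.3333).
r_{12} = q_1·c_2 = 0.6667.
u_2 = c_2 − 0.6667·q_1 = (-1.4444, 3.5556, -4.2222).
‖u_2‖ = 5.7057, so q_2 = (-0.2532, 0.6232, -0.7400).
r_{13} = q_1·c_3 = -0.3333; r_{23} = q_2·c_3 = 5.4721.
u_3 = c_3 + 0.3333·q_1 − 5.4721·q_2 = (-1.3925, 0.8123, 1.1604).
‖u_3‖ = 1.9863, so q_3 = (-0.7010, 0.4089, 0.5842).

Q = [[0.6667, -0.2532, -0.7010], [0.6667, 0.6232, 0.4089], [0.3333, -0.7400, 0.5842]], R = [[3.0000, 0.6667, -0.3333], [0.0000, 5.7057, 5.4721], [0.0000, 0.0000, 1.9863]]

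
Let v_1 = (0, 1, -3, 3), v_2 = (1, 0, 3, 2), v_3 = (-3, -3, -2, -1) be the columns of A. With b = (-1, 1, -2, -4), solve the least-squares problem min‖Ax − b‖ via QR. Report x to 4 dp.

x = (-0.4917, -1.4474, -0.3444)

v_1 = (0, 1, -3, 3); ‖v_1‖ = 4.3589, so e_1 = (0.0000, 0.2294, -0.6882, 0.6882).
e_1·v_2 = 0.0000·1 + 0.2294·0 + (-0.6882)·3 + 0.6882·2 = -0.6882.
u_2 = v_2 + 0.6882·e_1 = (1.0000, 0.1579, 2.5263, 2.4737).
‖u_2‖ = 3.6778, so e_2 = (0.2719, 0.0429, 0.6869, 0.6726).
e_1·v_3 = 0.0000·(-3) + 0.2294·(-3) + (-0.6882)·(-2) + 0.6882·(-1) = 0.0000; e_2·v_3 = 0.2719·(-3) + 0.0429·(-3) + 0.6869·(-2) + 0.6726·(-1) = -2.9909.
u_3 = v_3 + 0.0000·e_1 + 2.9909·e_2 = (-2.1868, -2.8716, 0.0545, 1.0117).
‖u_3‖ = 3.7489, so e_3 = (-0.5833, -0.7660, 0.0145, 0.2699).
Qᵀb = (-1.1471, -4.2932, -1.2912).
Back-substitute: x_3 = -1.2912/3.7489 = -0.3444.
x_2 = (-4.2932 + 2.9909·(-0.3444))/3.6778 = -1.4474.
x_1 = (-1.1471 + 0.6882·(-1.4474) + 0.0000·(-0.3444))/4.3589 = -0.4917.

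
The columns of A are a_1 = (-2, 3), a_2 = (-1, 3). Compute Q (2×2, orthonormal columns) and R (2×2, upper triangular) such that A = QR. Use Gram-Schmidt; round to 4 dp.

Q = [[-0.5547, 0.8321], [0.8321, 0.5547]], R = [[3.6056, 3.0509], [0.0000, 0.8321]]

a_1 = (-2, 3); ‖a_1‖ = 3.6056, so q_1 = (-0.5547, 0.8321).
q_1·a_2 = (-0.5547)·(-1) + 0.8321·3 = 3.0509.
u_2 = a_2 − 3.0509·q_1 = (0.6923, 0.4615).
‖u_2‖ = 0.8321, so q_2 = (0.8321, 0.5547).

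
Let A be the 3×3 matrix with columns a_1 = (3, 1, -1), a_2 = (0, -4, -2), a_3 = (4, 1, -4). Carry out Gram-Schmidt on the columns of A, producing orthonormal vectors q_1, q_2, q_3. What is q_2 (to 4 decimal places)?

a_1 = (3, 1, -1); ‖a_1‖ = 3.3166, so q_1 = (0.9045, 0.3015, -0.3015).
q_1·a_2 = 0.9045·0 + 0.3015·(-4) + (-0.3015)·(-2) = -0.6030.
u_2 = a_2 + 0.6030·q_1 = (0.5455, -3.8182, -2.1818).
‖u_2‖ = 4.4313, so q_2 = (0.1231, -0.8616, -0.4924).

q_2 = (0.1231, -0.8616, -0.4924)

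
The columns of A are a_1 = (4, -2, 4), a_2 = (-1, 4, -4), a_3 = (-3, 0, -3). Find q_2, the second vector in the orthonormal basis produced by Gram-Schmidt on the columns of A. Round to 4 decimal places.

a_1 = (4, -2, 4); ‖a_1‖ = 6.0000, so q_1 = (0.6667, -0.3333, 0.6667).
q_1·a_2 = 0.6667·(-1) + (-0.3333)·4 + 0.6667·(-4) = -4.6667.
u_2 = a_2 + 4.6667·q_1 = (2.1111, 2.4444, -0.8889).
‖u_2‖ = 3.3500, so q_2 = (0.6302, 0.7297, -0.2653).

q_2 = (0.6302, 0.7297, -0.2653)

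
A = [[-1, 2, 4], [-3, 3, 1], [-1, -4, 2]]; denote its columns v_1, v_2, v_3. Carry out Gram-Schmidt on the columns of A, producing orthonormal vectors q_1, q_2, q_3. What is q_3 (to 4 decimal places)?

q_3 = (0.9129, -0.3651, 0.1826)

v_1 = (-1, -3, -1); ‖v_1‖ = 3.3166, so q_1 = (-0.3015, -0.9045, -0.3015).
q_1·v_2 = (-0.3015)·2 + (-0.9045)·3 + (-0.3015)·(-4) = -2.1106.
u_2 = v_2 + 2.1106·q_1 = (1.3636, 1.0909, -4.6364).
‖u_2‖ = 4.9543, so q_2 = (0.2752, 0.2202, -0.9358).
q_1·v_3 = (-0.3015)·4 + (-0.9045)·1 + (-0.3015)·2 = -2.7136; q_2·v_3 = 0.2752·4 + 0.2202·1 + (-0.9358)·2 = -0.5505.
u_3 = v_3 + 2.7136·q_1 + 0.5505·q_2 = (3.3333, -1.3333, 0.6667).
‖u_3‖ = 3.6515, so q_3 = (0.9129, -0.3651, 0.1826).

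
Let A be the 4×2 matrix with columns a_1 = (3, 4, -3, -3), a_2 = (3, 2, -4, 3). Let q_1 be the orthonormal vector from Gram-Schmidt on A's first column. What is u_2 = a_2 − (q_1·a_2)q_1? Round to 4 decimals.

a_1 = (3, 4, -3, -3); ‖a_1‖ = 6.5574, so q_1 = (0.4575, 0.6100, -0.4575, -0.4575).
q_1·a_2 = 0.4575·3 + 0.6100·2 + (-0.4575)·(-4) + (-0.4575)·3 = 3.0500.
u_2 = a_2 − 3.0500·q_1 = (1.6047, 0.1395, -2.6047, 4.3953).

u_2 = (1.6047, 0.1395, -2.6047, 4.3953)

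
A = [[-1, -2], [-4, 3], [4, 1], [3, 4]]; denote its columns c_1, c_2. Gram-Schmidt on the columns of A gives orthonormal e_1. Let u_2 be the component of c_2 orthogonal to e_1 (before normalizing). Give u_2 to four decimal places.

c_1 = (-1, -4, 4, 3); ‖c_1‖ = 6.4807, so e_1 = (-0.1543, -0.6172, 0.6172, 0.4629).
e_1·c_2 = (-0.1543)·(-2) + (-0.6172)·3 + 0.6172·1 + 0.4629·4 = 0.9258.
u_2 = c_2 − 0.9258·e_1 = (-1.8571, 3.5714, 0.4286, 3.5714).

u_2 = (-1.8571, 3.5714, 0.4286, 3.5714)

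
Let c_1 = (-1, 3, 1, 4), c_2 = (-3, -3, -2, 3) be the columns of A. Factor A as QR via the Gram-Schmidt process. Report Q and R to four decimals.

q_1 = c_1/‖c_1‖ = (-1, 3, 1, 4)/5.1962 = (-0.1925, 0.5774, 0.1925, 0.7698).
r_{12} = q_1·c_2 = 0.7698.
u_2 = c_2 − 0.7698·q_1 = (-2.8519, -3.4444, -2.1481, 2.4074).
‖u_2‖ = 5.5143, so q_2 = (-0.5172, -0.6246, -0.3896, 0.4366).

Q = [[-0.1925, -0.5172], [0.5774, -0.6246], [0.1925, -0.3896], [0.7698, 0.4366]], R = [[5.1962, 0.7698], [0.0000, 5.5143]]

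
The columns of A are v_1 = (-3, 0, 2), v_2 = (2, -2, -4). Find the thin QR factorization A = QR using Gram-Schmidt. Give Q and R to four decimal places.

Q = [[-0.8321, -0.4120], [0.0000, -0.6695], [0.5547, -0.6180]], R = [[3.6056, -3.8829], [0.0000, 2.9872]]

q_1 = v_1/‖v_1‖ = (-3, 0, 2)/3.6056 = (-0.8321, 0.0000, 0.5547).
r_{12} = q_1·v_2 = -3.8829.
u_2 = v_2 + 3.8829·q_1 = (-1.2308, -2.0000, -1.8462).
‖u_2‖ = 2.9872, so q_2 = (-0.4120, -0.6695, -0.6180).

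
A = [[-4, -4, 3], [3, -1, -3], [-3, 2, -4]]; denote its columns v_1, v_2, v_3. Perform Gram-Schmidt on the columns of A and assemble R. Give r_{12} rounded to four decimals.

r_{12} = 1.2005

q_1 = v_1/‖v_1‖ = (-4, 3, -3)/5.8310 = (-0.6860, 0.5145, -0.5145).
r_{12} = q_1·v_2 = 1.2005.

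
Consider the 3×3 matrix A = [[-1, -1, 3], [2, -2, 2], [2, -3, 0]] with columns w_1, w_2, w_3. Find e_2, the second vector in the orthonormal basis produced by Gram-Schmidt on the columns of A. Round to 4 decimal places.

e_1 = w_1/‖w_1‖ = (-1, 2, 2)/3.0000 = (-0.3333, 0.6667, 0.6667).
r_{12} = e_1·w_2 = -3.0000.
u_2 = w_2 + 3.0000·e_1 = (-2.0000, 0.0000, -1.0000).
‖u_2‖ = 2.2361, so e_2 = (-0.8944, 0.0000, -0.4472).

e_2 = (-0.8944, 0.0000, -0.4472)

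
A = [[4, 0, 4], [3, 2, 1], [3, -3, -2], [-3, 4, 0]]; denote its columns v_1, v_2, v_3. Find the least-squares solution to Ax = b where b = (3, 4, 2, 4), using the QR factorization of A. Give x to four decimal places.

x = (1.0654, 1.3365, -0.5972)

v_1 = (4, 3, 3, -3); ‖v_1‖ = 6.5574, so e_1 = (0.6100, 0.4575, 0.4575, -0.4575).
e_1·v_2 = 0.6100·0 + 0.4575·2 + 0.4575·(-3) + (-0.4575)·4 = -2.2875.
u_2 = v_2 + 2.2875·e_1 = (1.3953, 3.0465, -1.9535, 2.9535).
‖u_2‖ = 4.8752, so e_2 = (0.2862, 0.6249, -0.4007, 0.6058).
e_1·v_3 = 0.6100·4 + 0.4575·1 + 0.4575·(-2) + (-0.4575)·0 = 1.9825; e_2·v_3 = 0.2862·4 + 0.6249·1 + (-0.4007)·(-2) + 0.6058·0 = 2.5712.
u_3 = v_3 − 1.9825·e_1 − 2.5712·e_2 = (2.0548, -1.5137, -1.8767, -0.6507).
‖u_3‖ = 3.2340, so e_3 = (0.6354, -0.4681, -0.5803, -0.2012).
Qᵀb = (2.7450, 4.9801, -1.9315).
Back-substitute: x_3 = -1.9315/3.2340 = -0.5972.
x_2 = (4.9801 − 2.5712·(-0.5972))/4.8752 = 1.3365.
x_1 = (2.7450 + 2.2875·1.3365 − 1.9825·(-0.5972))/6.5574 = 1.0654.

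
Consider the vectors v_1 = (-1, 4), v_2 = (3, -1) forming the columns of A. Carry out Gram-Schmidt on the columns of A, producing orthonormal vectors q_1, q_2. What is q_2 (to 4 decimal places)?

q_2 = (0.9701, 0.2425)

v_1 = (-1, 4); ‖v_1‖ = 4.1231, so q_1 = (-0.2425, 0.9701).
q_1·v_2 = (-0.2425)·3 + 0.9701·(-1) = -1.6977.
u_2 = v_2 + 1.6977·q_1 = (2.5882, 0.6471).
‖u_2‖ = 2.6679, so q_2 = (0.9701, 0.2425).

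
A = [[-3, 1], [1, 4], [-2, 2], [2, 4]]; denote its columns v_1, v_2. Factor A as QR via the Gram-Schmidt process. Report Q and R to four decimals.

Q = [[-0.7071, 0.3072], [0.2357, 0.6237], [-0.4714, 0.4282], [0.4714, 0.5772]], R = [[4.2426, 1.1785], [0.0000, 5.9675]]

v_1 = (-3, 1, -2, 2); ‖v_1‖ = 4.2426, so e_1 = (-0.7071, 0.2357, -0.4714, 0.4714).
e_1·v_2 = (-0.7071)·1 + 0.2357·4 + (-0.4714)·2 + 0.4714·4 = 1.1785.
u_2 = v_2 − 1.1785·e_1 = (1.8333, 3.7222, 2.5556, 3.4444).
‖u_2‖ = 5.9675, so e_2 = (0.3072, 0.6237, 0.4282, 0.5772).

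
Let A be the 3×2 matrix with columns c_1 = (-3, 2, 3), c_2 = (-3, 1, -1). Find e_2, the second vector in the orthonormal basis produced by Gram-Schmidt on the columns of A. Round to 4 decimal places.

c_1 = (-3, 2, 3); ‖c_1‖ = 4.6904, so e_1 = (-0.6396, 0.4264, 0.6396).
e_1·c_2 = (-0.6396)·(-3) + 0.4264·1 + 0.6396·(-1) = 1.7056.
u_2 = c_2 − 1.7056·e_1 = (-1.9091, 0.2727, -2.0909).
‖u_2‖ = 2.8445, so e_2 = (-0.6712, 0.0959, -0.7351).

e_2 = (-0.6712, 0.0959, -0.7351)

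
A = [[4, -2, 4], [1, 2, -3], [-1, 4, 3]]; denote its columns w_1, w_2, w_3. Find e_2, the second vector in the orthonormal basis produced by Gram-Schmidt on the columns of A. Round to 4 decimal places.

e_2 = (0.0517, 0.5950, 0.8020)

w_1 = (4, 1, -1); ‖w_1‖ = 4.2426, so e_1 = (0.9428, 0.2357, -0.2357).
e_1·w_2 = 0.9428·(-2) + 0.2357·2 + (-0.2357)·4 = -2.3570.
u_2 = w_2 + 2.3570·e_1 = (0.2222, 2.5556, 3.4444).
‖u_2‖ = 4.2947, so e_2 = (0.0517, 0.5950, 0.8020).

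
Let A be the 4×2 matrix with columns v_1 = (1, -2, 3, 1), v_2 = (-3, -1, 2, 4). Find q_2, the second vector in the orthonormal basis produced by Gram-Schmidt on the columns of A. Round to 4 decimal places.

v_1 = (1, -2, 3, 1); ‖v_1‖ = 3.8730, so q_1 = (0.2582, -0.5164, 0.7746, 0.2582).
q_1·v_2 = 0.2582·(-3) + (-0.5164)·(-1) + 0.7746·2 + 0.2582·4 = 2.3238.
u_2 = v_2 − 2.3238·q_1 = (-3.6000, 0.2000, 0.2000, 3.4000).
‖u_2‖ = 4.9598, so q_2 = (-0.7258, 0.0403, 0.0403, 0.6855).

q_2 = (-0.7258, 0.0403, 0.0403, 0.6855)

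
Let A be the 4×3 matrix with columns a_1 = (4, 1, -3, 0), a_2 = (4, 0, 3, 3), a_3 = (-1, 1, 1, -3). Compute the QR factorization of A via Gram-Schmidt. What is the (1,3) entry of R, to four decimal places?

r_{13} = -1.1767

a_1 = (4, 1, -3, 0); ‖a_1‖ = 5.0990, so q_1 = (0.7845, 0.1961, -0.5883, 0.0000).
r_{13} = q_1·a_3 = -1.1767.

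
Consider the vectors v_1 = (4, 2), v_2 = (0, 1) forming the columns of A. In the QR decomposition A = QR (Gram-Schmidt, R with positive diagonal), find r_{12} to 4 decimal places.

r_{12} = 0.4472

v_1 = (4, 2); ‖v_1‖ = 4.4721, so e_1 = (0.8944, 0.4472).
r_{12} = e_1·v_2 = 0.4472.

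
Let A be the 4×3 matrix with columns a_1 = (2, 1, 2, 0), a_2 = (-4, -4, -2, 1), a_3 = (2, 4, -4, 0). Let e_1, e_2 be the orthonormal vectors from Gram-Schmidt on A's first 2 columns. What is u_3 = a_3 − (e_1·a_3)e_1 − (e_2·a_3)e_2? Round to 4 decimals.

a_1 = (2, 1, 2, 0); ‖a_1‖ = 3.0000, so e_1 = (0.6667, 0.3333, 0.6667, 0.0000).
e_1·a_2 = 0.6667·(-4) + 0.3333·(-4) + 0.6667·(-2) + 0.0000·1 = -5.3333.
u_2 = a_2 + 5.3333·e_1 = (-0.4444, -2.2222, 1.5556, 1.0000).
‖u_2‖ = 2.9250, so e_2 = (-0.1519, -0.7597, 0.5318, 0.3419).
e_1·a_3 = 0.6667·2 + 0.3333·4 + 0.6667·(-4) + 0.0000·0 = 0.0000; e_2·a_3 = (-0.1519)·2 + (-0.7597)·4 + 0.5318·(-4) + 0.3419·0 = -5.4701.
u_3 = a_3 + 0.0000·e_1 + 5.4701·e_2 = (1.1688, -0.1558, -1.0909, 1.8701).

u_3 = (1.1688, -0.1558, -1.0909, 1.8701)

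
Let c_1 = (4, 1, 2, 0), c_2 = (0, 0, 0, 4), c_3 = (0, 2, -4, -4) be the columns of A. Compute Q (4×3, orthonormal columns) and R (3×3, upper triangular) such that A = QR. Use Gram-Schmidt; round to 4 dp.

e_1 = c_1/‖c_1‖ = (4, 1, 2, 0)/4.5826 = (0.8729, 0.2182, 0.4364, 0.0000).
r_{12} = e_1·c_2 = 0.0000.
u_2 = c_2 + 0.0000·e_1 = (0.0000, 0.0000, 0.0000, 4.0000).
‖u_2‖ = 4.0000, so e_2 = (0.0000, 0.0000, 0.0000, 1.0000).
r_{13} = e_1·c_3 = -1.3093; r_{23} = e_2·c_3 = -4.0000.
u_3 = c_3 + 1.3093·e_1 + 4.0000·e_2 = (1.1429, 2.2857, -3.4286, 0.0000).
‖u_3‖ = 4.2762, so e_3 = (0.2673, 0.5345, -0.8018, 0.0000).

Q = [[0.8729, 0.0000, 0.2673], [0.2182, 0.0000, 0.5345], [0.4364, 0.0000, -0.8018], [0.0000, 1.0000, 0.0000]], R = [[4.5826, 0.0000, -1.3093], [0.0000, 4.0000, -4.0000], [0.0000, 0.0000, 4.2762]]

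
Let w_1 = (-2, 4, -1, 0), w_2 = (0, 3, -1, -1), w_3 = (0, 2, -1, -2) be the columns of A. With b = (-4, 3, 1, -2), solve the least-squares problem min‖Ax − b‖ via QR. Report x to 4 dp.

x = (2.0000, -3.5000, 2.5000)

w_1 = (-2, 4, -1, 0); ‖w_1‖ = 4.5826, so q_1 = (-0.4364, 0.8729, -0.2182, 0.0000).
q_1·w_2 = (-0.4364)·0 + 0.8729·3 + (-0.2182)·(-1) + 0.0000·(-1) = 2.8368.
u_2 = w_2 − 2.8368·q_1 = (1.2381, 0.5238, -0.3810, -1.0000).
‖u_2‖ = 1.7182, so q_2 = (0.7206, 0.3049, -0.2217, -0.5820).
q_1·w_3 = (-0.4364)·0 + 0.8729·2 + (-0.2182)·(-1) + 0.0000·(-2) = 1.9640; q_2·w_3 = 0.7206·0 + 0.3049·2 + (-0.2217)·(-1) + (-0.5820)·(-2) = 1.9954.
u_3 = w_3 − 1.9640·q_1 − 1.9954·q_2 = (-0.5806, -0.3226, -0.1290, -0.8387).
‖u_3‖ = 1.0776, so q_3 = (-0.5388, -0.2993, -0.1197, -0.7783).
Qᵀb = (4.1461, -1.0254, 2.6941).
Back-substitute: x_3 = 2.6941/1.0776 = 2.5000.
x_2 = (-1.0254 − 1.9954·2.5000)/1.7182 = -3.5000.
x_1 = (4.1461 − 2.8368·(-3.5000) − 1.9640·2.5000)/4.5826 = 2.0000.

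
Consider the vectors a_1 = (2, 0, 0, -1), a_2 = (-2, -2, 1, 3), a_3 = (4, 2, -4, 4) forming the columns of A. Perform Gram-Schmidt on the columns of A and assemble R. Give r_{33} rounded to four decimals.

a_1 = (2, 0, 0, -1); ‖a_1‖ = 2.2361, so e_1 = (0.8944, 0.0000, 0.0000, -0.4472).
e_1·a_2 = 0.8944·(-2) + 0.0000·(-2) + 0.0000·1 + (-0.4472)·3 = -3.1305.
u_2 = a_2 + 3.1305·e_1 = (0.8000, -2.0000, 1.0000, 1.6000).
‖u_2‖ = 2.8636, so e_2 = (0.2794, -0.6984, 0.3492, 0.5587).
e_1·a_3 = 0.8944·4 + 0.0000·2 + 0.0000·(-4) + (-0.4472)·4 = 1.7889; e_2·a_3 = 0.2794·4 + (-0.6984)·2 + 0.3492·(-4) + 0.5587·4 = 0.5587.
u_3 = a_3 − 1.7889·e_1 − 0.5587·e_2 = (2.2439, 2.3902, -4.1951, 4.4878).
r_{33} = ‖u_3‖ = 6.9633.

r_{33} = 6.9633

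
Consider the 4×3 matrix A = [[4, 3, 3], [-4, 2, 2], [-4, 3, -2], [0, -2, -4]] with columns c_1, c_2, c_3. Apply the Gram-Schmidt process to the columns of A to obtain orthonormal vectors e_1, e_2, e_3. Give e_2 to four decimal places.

c_1 = (4, -4, -4, 0); ‖c_1‖ = 6.9282, so e_1 = (0.5774, -0.5774, -0.5774, 0.0000).
e_1·c_2 = 0.5774·3 + (-0.5774)·2 + (-0.5774)·3 + 0.0000·(-2) = -1.1547.
u_2 = c_2 + 1.1547·e_1 = (3.6667, 1.3333, 2.3333, -2.0000).
‖u_2‖ = 4.9666, so e_2 = (0.7383, 0.2685, 0.4698, -0.4027).

e_2 = (0.7383, 0.2685, 0.4698, -0.4027)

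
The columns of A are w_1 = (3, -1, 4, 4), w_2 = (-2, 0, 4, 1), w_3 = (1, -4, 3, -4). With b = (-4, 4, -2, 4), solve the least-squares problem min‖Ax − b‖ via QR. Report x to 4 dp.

x = (-0.3596, 0.7387, -1.0798)

w_1 = (3, -1, 4, 4); ‖w_1‖ = 6.4807, so q_1 = (0.4629, -0.1543, 0.6172, 0.6172).
q_1·w_2 = 0.4629·(-2) + (-0.1543)·0 + 0.6172·4 + 0.6172·1 = 2.1602.
u_2 = w_2 − 2.1602·q_1 = (-3.0000, 0.3333, 2.6667, -0.3333).
‖u_2‖ = 4.0415, so q_2 = (-0.7423, 0.0825, 0.6598, -0.0825).
q_1·w_3 = 0.4629·1 + (-0.1543)·(-4) + 0.6172·3 + 0.6172·(-4) = 0.4629; q_2·w_3 = (-0.7423)·1 + 0.0825·(-4) + 0.6598·3 + (-0.0825)·(-4) = 1.2372.
u_3 = w_3 − 0.4629·q_1 − 1.2372·q_2 = (1.7041, -4.0306, 1.8980, -4.1837).
‖u_3‖ = 6.3447, so q_3 = (0.2686, -0.6353, 0.2991, -0.6594).
Qᵀb = (-1.2344, 1.6496, -6.8513).
Back-substitute: x_3 = -6.8513/6.3447 = -1.0798.
x_2 = (1.6496 − 1.2372·(-1.0798))/4.0415 = 0.7387.
x_1 = (-1.2344 − 2.1602·0.7387 − 0.4629·(-1.0798))/6.4807 = -0.3596.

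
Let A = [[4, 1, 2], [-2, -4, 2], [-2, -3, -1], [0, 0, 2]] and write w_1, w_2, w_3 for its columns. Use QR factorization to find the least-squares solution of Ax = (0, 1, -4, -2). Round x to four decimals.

w_1 = (4, -2, -2, 0); ‖w_1‖ = 4.8990, so e_1 = (0.8165, -0.4082, -0.4082, 0.0000).
e_1·w_2 = 0.8165·1 + (-0.4082)·(-4) + (-0.4082)·(-3) + 0.0000·0 = 3.6742.
u_2 = w_2 − 3.6742·e_1 = (-2.0000, -2.5000, -1.5000, 0.0000).
‖u_2‖ = 3.5355, so e_2 = (-0.5657, -0.7071, -0.4243, 0.0000).
e_1·w_3 = 0.8165·2 + (-0.4082)·2 + (-0.4082)·(-1) + 0.0000·2 = 1.2247; e_2·w_3 = (-0.5657)·2 + (-0.7071)·2 + (-0.4243)·(-1) + 0.0000·2 = -2.1213.
u_3 = w_3 − 1.2247·e_1 + 2.1213·e_2 = (-0.2000, 1.0000, -1.4000, 2.0000).
‖u_3‖ = 2.6458, so e_3 = (-0.0756, 0.3780, -0.5292, 0.7559).
Qᵀb = (1.2247, 0.9899, 0.9827).
Back-substitute: x_3 = 0.9827/2.6458 = 0.3714.
x_2 = (0.9899 + 2.1213·0.3714)/3.5355 = 0.5029.
x_1 = (1.2247 − 3.6742·0.5029 − 1.2247·0.3714)/4.8990 = -0.2200.

x = (-0.2200, 0.5029, 0.3714)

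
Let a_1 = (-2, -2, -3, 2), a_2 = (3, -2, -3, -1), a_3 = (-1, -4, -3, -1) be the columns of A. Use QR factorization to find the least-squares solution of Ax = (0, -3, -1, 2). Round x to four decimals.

a_1 = (-2, -2, -3, 2); ‖a_1‖ = 4.5826, so e_1 = (-0.4364, -0.4364, -0.6547, 0.4364).
e_1·a_2 = (-0.4364)·3 + (-0.4364)·(-2) + (-0.6547)·(-3) + 0.4364·(-1) = 1.0911.
u_2 = a_2 − 1.0911·e_1 = (3.4762, -1.5238, -2.2857, -1.4762).
‖u_2‖ = 4.6701, so e_2 = (0.7444, -0.3263, -0.4894, -0.3161).
e_1·a_3 = (-0.4364)·(-1) + (-0.4364)·(-4) + (-0.6547)·(-3) + 0.4364·(-1) = 3.7097; e_2·a_3 = 0.7444·(-1) + (-0.3263)·(-4) + (-0.4894)·(-3) + (-0.3161)·(-1) = 2.3452.
u_3 = a_3 − 3.7097·e_1 − 2.3452·e_2 = (-1.1266, -1.6157, 0.5764, -1.8777).
‖u_3‖ = 2.7817, so e_3 = (-0.4050, -0.5808, 0.2072, -0.6750).
Qᵀb = (2.8368, 0.8361, 0.1852).
Back-substitute: x_3 = 0.1852/2.7817 = 0.0666.
x_2 = (0.8361 − 2.3452·0.0666)/4.6701 = 0.1456.
x_1 = (2.8368 − 1.0911·0.1456 − 3.7097·0.0666)/4.5826 = 0.5305.

x = (0.5305, 0.1456, 0.0666)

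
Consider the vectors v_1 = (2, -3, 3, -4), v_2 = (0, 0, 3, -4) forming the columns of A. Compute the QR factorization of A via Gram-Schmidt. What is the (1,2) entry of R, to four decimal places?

v_1 = (2, -3, 3, -4); ‖v_1‖ = 6.1644, so q_1 = (0.3244, -0.4867, 0.4867, -0.6489).
r_{12} = q_1·v_2 = 4.0555.

r_{12} = 4.0555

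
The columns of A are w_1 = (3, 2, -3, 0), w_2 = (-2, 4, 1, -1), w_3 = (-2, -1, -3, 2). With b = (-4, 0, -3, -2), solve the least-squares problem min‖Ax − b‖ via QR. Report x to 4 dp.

w_1 = (3, 2, -3, 0); ‖w_1‖ = 4.6904, so e_1 = (0.6396, 0.4264, -0.6396, 0.0000).
e_1·w_2 = 0.6396·(-2) + 0.4264·4 + (-0.6396)·1 + 0.0000·(-1) = -0.2132.
u_2 = w_2 + 0.2132·e_1 = (-1.8636, 4.0909, 0.8636, -1.0000).
‖u_2‖ = 4.6856, so e_2 = (-0.3977, 0.8731, 0.1843, -0.2134).
e_1·w_3 = 0.6396·(-2) + 0.4264·(-1) + (-0.6396)·(-3) + 0.0000·2 = 0.2132; e_2·w_3 = (-0.3977)·(-2) + 0.8731·(-1) + 0.1843·(-3) + (-0.2134)·2 = -1.0574.
u_3 = w_3 − 0.2132·e_1 + 1.0574·e_2 = (-2.5569, -0.1677, -2.6687, 1.7743).
‖u_3‖ = 4.1032, so e_3 = (-0.6232, -0.0409, -0.6504, 0.4324).
Qᵀb = (-0.6396, 1.4648, 3.5790).
Back-substitute: x_3 = 3.5790/4.1032 = 0.8722.
x_2 = (1.4648 + 1.0574·0.8722)/4.6856 = 0.5095.
x_1 = (-0.6396 + 0.2132·0.5095 − 0.2132·0.8722)/4.6904 = -0.1529.

x = (-0.1529, 0.5095, 0.8722)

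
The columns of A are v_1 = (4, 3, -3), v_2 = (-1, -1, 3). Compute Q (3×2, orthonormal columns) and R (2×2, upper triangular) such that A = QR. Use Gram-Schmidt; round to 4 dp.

q_1 = v_1/‖v_1‖ = (4, 3, -3)/5.8310 = (0.6860, 0.5145, -0.5145).
r_{12} = q_1·v_2 = -2.7440.
u_2 = v_2 + 2.7440·q_1 = (0.8824, 0.4118, 1.5882).
‖u_2‖ = 1.8630, so q_2 = (0.4736, 0.2210, 0.8525).

Q = [[0.6860, 0.4736], [0.5145, 0.2210], [-0.5145, 0.8525]], R = [[5.8310, -2.7440], [0.0000, 1.8630]]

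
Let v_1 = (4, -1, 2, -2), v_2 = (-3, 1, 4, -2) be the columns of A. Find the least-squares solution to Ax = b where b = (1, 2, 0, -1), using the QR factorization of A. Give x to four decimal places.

x = (0.1615, 0.0387)

v_1 = (4, -1, 2, -2); ‖v_1‖ = 5.0000, so q_1 = (0.8000, -0.2000, 0.4000, -0.4000).
q_1·v_2 = 0.8000·(-3) + (-0.2000)·1 + 0.4000·4 + (-0.4000)·(-2) = -0.2000.
u_2 = v_2 + 0.2000·q_1 = (-2.8400, 0.9600, 4.0800, -2.0800).
‖u_2‖ = 5.4736, so q_2 = (-0.5189, 0.1754, 0.7454, -0.3800).
Qᵀb = (0.8000, 0.2119).
Back-substitute: x_2 = 0.2119/5.4736 = 0.0387.
x_1 = (0.8000 + 0.2000·0.0387)/5.0000 = 0.1615.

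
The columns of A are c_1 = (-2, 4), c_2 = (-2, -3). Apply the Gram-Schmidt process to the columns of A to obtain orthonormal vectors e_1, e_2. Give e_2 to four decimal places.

e_2 = (-0.8944, -0.4472)

c_1 = (-2, 4); ‖c_1‖ = 4.4721, so e_1 = (-0.4472, 0.8944).
e_1·c_2 = (-0.4472)·(-2) + 0.8944·(-3) = -1.7889.
u_2 = c_2 + 1.7889·e_1 = (-2.8000, -1.4000).
‖u_2‖ = 3.1305, so e_2 = (-0.8944, -0.4472).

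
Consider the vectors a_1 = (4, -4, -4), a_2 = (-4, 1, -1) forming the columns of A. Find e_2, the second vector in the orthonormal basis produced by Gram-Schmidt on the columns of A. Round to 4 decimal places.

a_1 = (4, -4, -4); ‖a_1‖ = 6.9282, so e_1 = (0.5774, -0.5774, -0.5774).
e_1·a_2 = 0.5774·(-4) + (-0.5774)·1 + (-0.5774)·(-1) = -2.3094.
u_2 = a_2 + 2.3094·e_1 = (-2.6667, -0.3333, -2.3333).
‖u_2‖ = 3.5590, so e_2 = (-0.7493, -0.0937, -0.6556).

e_2 = (-0.7493, -0.0937, -0.6556)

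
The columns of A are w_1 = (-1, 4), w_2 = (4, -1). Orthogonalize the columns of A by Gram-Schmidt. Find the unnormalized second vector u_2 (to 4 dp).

u_2 = (3.5294, 0.8824)

e_1 = w_1/‖w_1‖ = (-1, 4)/4.1231 = (-0.2425, 0.9701).
r_{12} = e_1·w_2 = -1.9403.
u_2 = w_2 + 1.9403·e_1 = (3.5294, 0.8824).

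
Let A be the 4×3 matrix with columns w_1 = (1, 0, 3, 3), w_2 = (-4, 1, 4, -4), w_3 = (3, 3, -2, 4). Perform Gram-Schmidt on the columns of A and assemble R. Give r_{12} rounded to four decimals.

r_{12} = -0.9177

e_1 = w_1/‖w_1‖ = (1, 0, 3, 3)/4.3589 = (0.2294, 0.0000, 0.6882, 0.6882).
r_{12} = e_1·w_2 = -0.9177.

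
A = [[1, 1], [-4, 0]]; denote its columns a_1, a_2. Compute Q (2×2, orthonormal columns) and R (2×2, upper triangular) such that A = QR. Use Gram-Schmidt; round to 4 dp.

Q = [[0.2425, 0.9701], [-0.9701, 0.2425]], R = [[4.1231, 0.2425], [0.0000, 0.9701]]

a_1 = (1, -4); ‖a_1‖ = 4.1231, so q_1 = (0.2425, -0.9701).
q_1·a_2 = 0.2425·1 + (-0.9701)·0 = 0.2425.
u_2 = a_2 − 0.2425·q_1 = (0.9412, 0.2353).
‖u_2‖ = 0.9701, so q_2 = (0.9701, 0.2425).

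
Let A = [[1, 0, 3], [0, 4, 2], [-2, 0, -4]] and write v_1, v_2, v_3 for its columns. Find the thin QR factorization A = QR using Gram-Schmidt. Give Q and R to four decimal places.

v_1 = (1, 0, -2); ‖v_1‖ = 2.2361, so e_1 = (0.4472, 0.0000, -0.8944).
e_1·v_2 = 0.4472·0 + 0.0000·4 + (-0.8944)·0 = 0.0000.
u_2 = v_2 + 0.0000·e_1 = (0.0000, 4.0000, 0.0000).
‖u_2‖ = 4.0000, so e_2 = (0.0000, 1.0000, 0.0000).
e_1·v_3 = 0.4472·3 + 0.0000·2 + (-0.8944)·(-4) = 4.9193; e_2·v_3 = 0.0000·3 + 1.0000·2 + 0.0000·(-4) = 2.0000.
u_3 = v_3 − 4.9193·e_1 − 2.0000·e_2 = (0.8000, 0.0000, 0.4000).
‖u_3‖ = 0.8944, so e_3 = (0.8944, 0.0000, 0.4472).

Q = [[0.4472, 0.0000, 0.8944], [0.0000, 1.0000, 0.0000], [-0.8944, 0.0000, 0.4472]], R = [[2.2361, 0.0000, 4.9193], [0.0000, 4.0000, 2.0000], [0.0000, 0.0000, 0.8944]]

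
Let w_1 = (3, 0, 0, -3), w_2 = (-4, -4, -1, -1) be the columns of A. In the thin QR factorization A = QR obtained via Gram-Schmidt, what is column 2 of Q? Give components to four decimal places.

q_2 = (-0.4603, -0.7365, -0.1841, -0.4603)

w_1 = (3, 0, 0, -3); ‖w_1‖ = 4.2426, so q_1 = (0.7071, 0.0000, 0.0000, -0.7071).
q_1·w_2 = 0.7071·(-4) + 0.0000·(-4) + 0.0000·(-1) + (-0.7071)·(-1) = -2.1213.
u_2 = w_2 + 2.1213·q_1 = (-2.5000, -4.0000, -1.0000, -2.5000).
‖u_2‖ = 5.4314, so q_2 = (-0.4603, -0.7365, -0.1841, -0.4603).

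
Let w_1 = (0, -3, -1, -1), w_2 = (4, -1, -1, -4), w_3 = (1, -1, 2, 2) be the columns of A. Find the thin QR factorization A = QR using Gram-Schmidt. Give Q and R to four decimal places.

Q = [[0.0000, 0.7535, 0.5279], [-0.9045, 0.2226, -0.3593], [-0.3015, -0.0514, 0.6137], [-0.3015, -0.6165, 0.4643]], R = [[3.3166, 2.4121, -0.3015], [0.0000, 5.3087, -0.8049], [0.0000, 0.0000, 3.0432]]

q_1 = w_1/‖w_1‖ = (0, -3, -1, -1)/3.3166 = (0.0000, -0.9045, -0.3015, -0.3015).
r_{12} = q_1·w_2 = 2.4121.
u_2 = w_2 − 2.4121·q_1 = (4.0000, 1.1818, -0.2727, -3.2727).
‖u_2‖ = 5.3087, so q_2 = (0.7535, 0.2226, -0.0514, -0.6165).
r_{13} = q_1·w_3 = -0.3015; r_{23} = q_2·w_3 = -0.8049.
u_3 = w_3 + 0.3015·q_1 + 0.8049·q_2 = (1.6065, -1.0935, 1.8677, 1.4129).
‖u_3‖ = 3.0432, so q_3 = (0.5279, -0.3593, 0.6137, 0.4643).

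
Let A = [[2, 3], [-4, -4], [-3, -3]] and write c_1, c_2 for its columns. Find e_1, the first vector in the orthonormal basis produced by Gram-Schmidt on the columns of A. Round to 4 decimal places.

c_1 = (2, -4, -3); ‖c_1‖ = 5.3852, so e_1 = (0.3714, -0.7428, -0.5571).

e_1 = (0.3714, -0.7428, -0.5571)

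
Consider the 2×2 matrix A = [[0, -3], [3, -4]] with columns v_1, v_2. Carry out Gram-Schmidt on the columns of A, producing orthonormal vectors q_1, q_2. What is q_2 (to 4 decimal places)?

q_2 = (-1.0000, 0.0000)

q_1 = v_1/‖v_1‖ = (0, 3)/3.0000 = (0.0000, 1.0000).
r_{12} = q_1·v_2 = -4.0000.
u_2 = v_2 + 4.0000·q_1 = (-3.0000, 0.0000).
‖u_2‖ = 3.0000, so q_2 = (-1.0000, 0.0000).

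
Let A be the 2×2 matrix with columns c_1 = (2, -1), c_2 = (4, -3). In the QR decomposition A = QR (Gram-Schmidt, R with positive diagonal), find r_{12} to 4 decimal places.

c_1 = (2, -1); ‖c_1‖ = 2.2361, so q_1 = (0.8944, -0.4472).
r_{12} = q_1·c_2 = 4.9193.

r_{12} = 4.9193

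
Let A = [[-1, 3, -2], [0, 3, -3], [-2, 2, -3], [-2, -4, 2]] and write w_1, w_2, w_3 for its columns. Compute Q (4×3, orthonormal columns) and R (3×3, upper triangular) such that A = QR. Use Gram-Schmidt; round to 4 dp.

w_1 = (-1, 0, -2, -2); ‖w_1‖ = 3.0000, so q_1 = (-0.3333, 0.0000, -0.6667, -0.6667).
q_1·w_2 = (-0.3333)·3 + 0.0000·3 + (-0.6667)·2 + (-0.6667)·(-4) = 0.3333.
u_2 = w_2 − 0.3333·q_1 = (3.1111, 3.0000, 2.2222, -3.7778).
‖u_2‖ = 6.1554, so q_2 = (0.5054, 0.4874, 0.3610, -0.6137).
q_1·w_3 = (-0.3333)·(-2) + 0.0000·(-3) + (-0.6667)·(-3) + (-0.6667)·2 = 1.3333; q_2·w_3 = 0.5054·(-2) + 0.4874·(-3) + 0.3610·(-3) + (-0.6137)·2 = -4.7835.
u_3 = w_3 − 1.3333·q_1 + 4.7835·q_2 = (0.8622, -0.6686, -0.3842, -0.0469).
‖u_3‖ = 1.1577, so q_3 = (0.7448, -0.5776, -0.3318, -0.0405).

Q = [[-0.3333, 0.5054, 0.7448], [0.0000, 0.4874, -0.5776], [-0.6667, 0.3610, -0.3318], [-0.6667, -0.6137, -0.0405]], R = [[3.0000, 0.3333, 1.3333], [0.0000, 6.1554, -4.7835], [0.0000, 0.0000, 1.1577]]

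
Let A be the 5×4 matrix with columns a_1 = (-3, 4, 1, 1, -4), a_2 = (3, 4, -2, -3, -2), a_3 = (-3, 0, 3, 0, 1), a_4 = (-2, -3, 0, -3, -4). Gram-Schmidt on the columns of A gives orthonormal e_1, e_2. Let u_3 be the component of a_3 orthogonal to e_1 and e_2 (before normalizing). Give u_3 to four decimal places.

u_3 = (-0.6841, 0.7151, 1.7526, -1.7227, 1.2356)

a_1 = (-3, 4, 1, 1, -4); ‖a_1‖ = 6.5574, so e_1 = (-0.4575, 0.6100, 0.1525, 0.1525, -0.6100).
e_1·a_2 = (-0.4575)·3 + 0.6100·4 + 0.1525·(-2) + 0.1525·(-3) + (-0.6100)·(-2) = 1.5250.
u_2 = a_2 − 1.5250·e_1 = (3.6977, 3.0698, -2.2326, -3.2326, -1.0698).
‖u_2‖ = 6.2988, so e_2 = (0.5870, 0.4874, -0.3544, -0.5132, -0.1698).
e_1·a_3 = (-0.4575)·(-3) + 0.6100·0 + 0.1525·3 + 0.1525·0 + (-0.6100)·1 = 1.2200; e_2·a_3 = 0.5870·(-3) + 0.4874·0 + (-0.3544)·3 + (-0.5132)·0 + (-0.1698)·1 = -2.9943.
u_3 = a_3 − 1.2200·e_1 + 2.9943·e_2 = (-0.6841, 0.7151, 1.7526, -1.7227, 1.2356).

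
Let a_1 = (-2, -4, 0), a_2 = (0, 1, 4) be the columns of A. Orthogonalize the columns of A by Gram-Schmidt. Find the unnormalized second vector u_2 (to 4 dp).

a_1 = (-2, -4, 0); ‖a_1‖ = 4.4721, so e_1 = (-0.4472, -0.8944, 0.0000).
e_1·a_2 = (-0.4472)·0 + (-0.8944)·1 + 0.0000·4 = -0.8944.
u_2 = a_2 + 0.8944·e_1 = (-0.4000, 0.2000, 4.0000).

u_2 = (-0.4000, 0.2000, 4.0000)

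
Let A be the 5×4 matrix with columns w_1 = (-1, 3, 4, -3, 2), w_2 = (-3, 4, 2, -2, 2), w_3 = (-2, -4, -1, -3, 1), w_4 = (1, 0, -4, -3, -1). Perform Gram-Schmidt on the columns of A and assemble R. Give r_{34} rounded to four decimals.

w_1 = (-1, 3, 4, -3, 2); ‖w_1‖ = 6.2450, so q_1 = (-0.1601, 0.4804, 0.6405, -0.4804, 0.3203).
q_1·w_2 = (-0.1601)·(-3) + 0.4804·4 + 0.6405·2 + (-0.4804)·(-2) + 0.3203·2 = 5.2842.
u_2 = w_2 − 5.2842·q_1 = (-2.1538, 1.4615, -1.3846, 0.5385, 0.3077).
‖u_2‖ = 3.0128, so q_2 = (-0.7149, 0.4851, -0.4596, 0.1787, 0.1021).
q_1·w_3 = (-0.1601)·(-2) + 0.4804·(-4) + 0.6405·(-1) + (-0.4804)·(-3) + 0.3203·1 = -0.4804; q_2·w_3 = (-0.7149)·(-2) + 0.4851·(-4) + (-0.4596)·(-1) + 0.1787·(-3) + 0.1021·1 = -0.4851.
u_3 = w_3 + 0.4804·q_1 + 0.4851·q_2 = (-2.4237, -3.5339, -0.9153, -3.1441, 1.2034).
‖u_3‖ = 5.5257, so q_3 = (-0.4386, -0.6395, -0.1656, -0.5690, 0.2178).
r_{34} = q_3·w_4 = 1.7131.

r_{34} = 1.7131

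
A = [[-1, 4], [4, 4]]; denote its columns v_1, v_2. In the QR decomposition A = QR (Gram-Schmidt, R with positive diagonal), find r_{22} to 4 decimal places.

v_1 = (-1, 4); ‖v_1‖ = 4.1231, so e_1 = (-0.2425, 0.9701).
e_1·v_2 = (-0.2425)·4 + 0.9701·4 = 2.9104.
u_2 = v_2 − 2.9104·e_1 = (4.7059, 1.1765).
r_{22} = ‖u_2‖ = 4.8507.

r_{22} = 4.8507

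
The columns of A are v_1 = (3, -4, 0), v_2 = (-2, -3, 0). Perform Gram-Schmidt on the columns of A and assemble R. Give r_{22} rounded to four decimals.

q_1 = v_1/‖v_1‖ = (3, -4, 0)/5.0000 = (0.6000, -0.8000, 0.0000).
r_{12} = q_1·v_2 = 1.2000.
u_2 = v_2 − 1.2000·q_1 = (-2.7200, -2.0400, 0.0000).
r_{22} = ‖u_2‖ = 3.4000.

r_{22} = 3.4000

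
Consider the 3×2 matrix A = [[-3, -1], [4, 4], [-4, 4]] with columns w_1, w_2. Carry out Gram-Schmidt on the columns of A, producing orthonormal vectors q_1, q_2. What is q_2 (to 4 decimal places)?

w_1 = (-3, 4, -4); ‖w_1‖ = 6.4031, so q_1 = (-0.4685, 0.6247, -0.6247).
q_1·w_2 = (-0.4685)·(-1) + 0.6247·4 + (-0.6247)·4 = 0.4685.
u_2 = w_2 − 0.4685·q_1 = (-0.7805, 3.7073, 4.2927).
‖u_2‖ = 5.7254, so q_2 = (-0.1363, 0.6475, 0.7498).

q_2 = (-0.1363, 0.6475, 0.7498)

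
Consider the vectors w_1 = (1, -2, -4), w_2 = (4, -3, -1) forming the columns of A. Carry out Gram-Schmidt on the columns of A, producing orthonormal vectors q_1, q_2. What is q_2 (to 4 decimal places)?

q_2 = (0.8165, -0.4082, 0.4082)

q_1 = w_1/‖w_1‖ = (1, -2, -4)/4.5826 = (0.2182, -0.4364, -0.8729).
r_{12} = q_1·w_2 = 3.0551.
u_2 = w_2 − 3.0551·q_1 = (3.3333, -1.6667, 1.6667).
‖u_2‖ = 4.0825, so q_2 = (0.8165, -0.4082, 0.4082).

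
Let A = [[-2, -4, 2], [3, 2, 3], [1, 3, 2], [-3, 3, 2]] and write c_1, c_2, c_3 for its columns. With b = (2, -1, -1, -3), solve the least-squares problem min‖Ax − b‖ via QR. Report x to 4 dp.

x = (0.2616, -0.6208, -0.0502)

c_1 = (-2, 3, 1, -3); ‖c_1‖ = 4.7958, so e_1 = (-0.4170, 0.6255, 0.2085, -0.6255).
e_1·c_2 = (-0.4170)·(-4) + 0.6255·2 + 0.2085·3 + (-0.6255)·3 = 1.6681.
u_2 = c_2 − 1.6681·e_1 = (-3.3043, 0.9565, 2.6522, 4.0435).
‖u_2‖ = 5.9344, so e_2 = (-0.5568, 0.1612, 0.4469, 0.6814).
e_1·c_3 = (-0.4170)·2 + 0.6255·3 + 0.2085·2 + (-0.6255)·2 = 0.2085; e_2·c_3 = (-0.5568)·2 + 0.1612·3 + 0.4469·2 + 0.6814·2 = 1.6265.
u_3 = c_3 − 0.2085·e_1 − 1.6265·e_2 = (2.9926, 2.6074, 1.2296, 1.0222).
‖u_3‖ = 4.2791, so e_3 = (0.6993, 0.6093, 0.2874, 0.2389).
Qᵀb = (0.2085, -3.7658, -0.2146).
Back-substitute: x_3 = -0.2146/4.2791 = -0.0502.
x_2 = (-3.7658 − 1.6265·(-0.0502))/5.9344 = -0.6208.
x_1 = (0.2085 − 1.6681·(-0.6208) − 0.2085·(-0.0502))/4.7958 = 0.2616.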